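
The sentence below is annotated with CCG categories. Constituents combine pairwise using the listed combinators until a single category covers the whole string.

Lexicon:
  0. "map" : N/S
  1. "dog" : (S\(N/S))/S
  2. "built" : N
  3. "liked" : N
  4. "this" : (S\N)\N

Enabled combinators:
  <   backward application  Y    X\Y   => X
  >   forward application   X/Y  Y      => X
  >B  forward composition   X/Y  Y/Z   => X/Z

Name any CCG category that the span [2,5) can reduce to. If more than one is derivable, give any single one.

S

[0,5] S   <
  [0,1] "map" : N/S
  [1,5] S\(N/S)   >
    [1,2] "dog" : (S\(N/S))/S
    [2,5] S   <
      [2,3] "built" : N
      [3,5] S\N   <
        [3,4] "liked" : N
        [4,5] "this" : (S\N)\N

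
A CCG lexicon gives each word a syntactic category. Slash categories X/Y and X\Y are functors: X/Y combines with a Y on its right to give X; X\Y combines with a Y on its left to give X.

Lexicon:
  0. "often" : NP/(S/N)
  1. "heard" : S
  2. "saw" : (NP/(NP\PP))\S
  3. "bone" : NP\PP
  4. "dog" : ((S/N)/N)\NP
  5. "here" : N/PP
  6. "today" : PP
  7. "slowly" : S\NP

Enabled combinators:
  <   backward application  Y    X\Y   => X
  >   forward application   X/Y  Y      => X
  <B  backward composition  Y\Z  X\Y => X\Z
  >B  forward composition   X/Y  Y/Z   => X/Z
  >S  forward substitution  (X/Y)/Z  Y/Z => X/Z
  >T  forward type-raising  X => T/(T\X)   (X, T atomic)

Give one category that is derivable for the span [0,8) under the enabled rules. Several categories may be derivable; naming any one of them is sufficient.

[0,8] S   <
  [0,7] NP   >
    [0,1] "often" : NP/(S/N)
    [1,7] S/N   >
      [1,5] (S/N)/N   <
        [1,4] NP   >
          [1,3] NP/(NP\PP)   <
            [1,2] "heard" : S
            [2,3] "saw" : (NP/(NP\PP))\S
          [3,4] "bone" : NP\PP
        [4,5] "dog" : ((S/N)/N)\NP
      [5,7] N   >
        [5,6] "here" : N/PP
        [6,7] "today" : PP
  [7,8] "slowly" : S\NP

S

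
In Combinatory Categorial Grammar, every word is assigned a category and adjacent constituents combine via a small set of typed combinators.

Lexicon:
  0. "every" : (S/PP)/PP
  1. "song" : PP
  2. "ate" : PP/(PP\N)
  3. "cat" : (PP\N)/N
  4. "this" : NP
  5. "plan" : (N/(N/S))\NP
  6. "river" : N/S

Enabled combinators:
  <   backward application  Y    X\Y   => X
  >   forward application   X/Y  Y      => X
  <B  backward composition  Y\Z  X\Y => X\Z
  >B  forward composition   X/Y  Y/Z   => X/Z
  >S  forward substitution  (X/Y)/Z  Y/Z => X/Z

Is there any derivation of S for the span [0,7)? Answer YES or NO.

[0,7] S   >
  [0,4] S/N   >B
    [0,2] S/PP   >
      [0,1] "every" : (S/PP)/PP
      [1,2] "song" : PP
    [2,4] PP/N   >B
      [2,3] "ate" : PP/(PP\N)
      [3,4] "cat" : (PP\N)/N
  [4,7] N   >
    [4,6] N/(N/S)   <
      [4,5] "this" : NP
      [5,6] "plan" : (N/(N/S))\NP
    [6,7] "river" : N/S

YES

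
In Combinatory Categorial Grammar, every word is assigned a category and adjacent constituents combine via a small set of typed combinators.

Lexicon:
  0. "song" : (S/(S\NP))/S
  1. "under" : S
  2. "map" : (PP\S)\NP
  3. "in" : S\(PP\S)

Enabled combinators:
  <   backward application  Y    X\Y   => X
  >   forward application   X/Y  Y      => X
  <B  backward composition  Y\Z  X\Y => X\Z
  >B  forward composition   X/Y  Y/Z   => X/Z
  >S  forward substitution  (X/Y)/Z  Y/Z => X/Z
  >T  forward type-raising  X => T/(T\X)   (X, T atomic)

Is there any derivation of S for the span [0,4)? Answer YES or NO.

YES

[0,4] S   >
  [0,2] S/(S\NP)   >
    [0,1] "song" : (S/(S\NP))/S
    [1,2] "under" : S
  [2,4] S\NP   <B
    [2,3] "map" : (PP\S)\NP
    [3,4] "in" : S\(PP\S)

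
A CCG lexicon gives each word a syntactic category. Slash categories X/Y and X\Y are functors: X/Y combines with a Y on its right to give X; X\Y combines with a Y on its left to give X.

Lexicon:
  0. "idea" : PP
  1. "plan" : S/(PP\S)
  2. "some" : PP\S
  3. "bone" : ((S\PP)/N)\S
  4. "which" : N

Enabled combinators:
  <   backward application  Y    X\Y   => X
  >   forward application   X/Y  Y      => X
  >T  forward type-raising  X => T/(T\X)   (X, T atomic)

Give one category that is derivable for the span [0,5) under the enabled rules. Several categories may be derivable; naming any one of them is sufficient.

[0,5] S   >
  [0,1] S/(S\PP)   >T
    [0,1] "idea" : PP
  [1,5] S\PP   >
    [1,4] (S\PP)/N   <
      [1,3] S   >
        [1,2] "plan" : S/(PP\S)
        [2,3] "some" : PP\S
      [3,4] "bone" : ((S\PP)/N)\S
    [4,5] "which" : N

S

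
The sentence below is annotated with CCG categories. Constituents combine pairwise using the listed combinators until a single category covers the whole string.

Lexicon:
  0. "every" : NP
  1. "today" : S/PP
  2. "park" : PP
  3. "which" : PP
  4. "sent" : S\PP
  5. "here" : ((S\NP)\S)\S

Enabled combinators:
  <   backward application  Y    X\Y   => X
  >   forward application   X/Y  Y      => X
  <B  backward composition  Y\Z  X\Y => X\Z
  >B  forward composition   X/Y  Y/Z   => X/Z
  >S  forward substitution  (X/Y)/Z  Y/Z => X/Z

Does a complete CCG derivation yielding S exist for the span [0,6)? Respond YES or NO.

YES

[0,6] S   <
  [0,1] "every" : NP
  [1,6] S\NP   <
    [1,3] S   >
      [1,2] "today" : S/PP
      [2,3] "park" : PP
    [3,6] (S\NP)\S   <
      [3,5] S   <
        [3,4] "which" : PP
        [4,5] "sent" : S\PP
      [5,6] "here" : ((S\NP)\S)\S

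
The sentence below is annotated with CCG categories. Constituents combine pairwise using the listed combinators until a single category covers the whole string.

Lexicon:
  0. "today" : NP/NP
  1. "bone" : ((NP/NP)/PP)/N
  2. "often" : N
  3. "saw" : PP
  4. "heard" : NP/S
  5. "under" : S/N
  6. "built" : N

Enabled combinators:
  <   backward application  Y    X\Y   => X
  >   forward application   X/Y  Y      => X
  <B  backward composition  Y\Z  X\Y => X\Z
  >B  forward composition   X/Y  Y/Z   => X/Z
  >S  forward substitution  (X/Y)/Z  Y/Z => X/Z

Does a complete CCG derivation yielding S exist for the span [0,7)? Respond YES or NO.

NO

NP/NP ((NP/NP)/PP)/N N PP NP/S S/N N
CKY chart[0,7] = {NP}; S ∉ chart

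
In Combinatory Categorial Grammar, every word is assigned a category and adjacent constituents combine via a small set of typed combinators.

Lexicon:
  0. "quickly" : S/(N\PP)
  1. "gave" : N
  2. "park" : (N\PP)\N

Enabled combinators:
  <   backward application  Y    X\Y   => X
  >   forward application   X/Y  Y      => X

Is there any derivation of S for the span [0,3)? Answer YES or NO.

YES

[0,3] S   >
  [0,1] "quickly" : S/(N\PP)
  [1,3] N\PP   <
    [1,2] "gave" : N
    [2,3] "park" : (N\PP)\N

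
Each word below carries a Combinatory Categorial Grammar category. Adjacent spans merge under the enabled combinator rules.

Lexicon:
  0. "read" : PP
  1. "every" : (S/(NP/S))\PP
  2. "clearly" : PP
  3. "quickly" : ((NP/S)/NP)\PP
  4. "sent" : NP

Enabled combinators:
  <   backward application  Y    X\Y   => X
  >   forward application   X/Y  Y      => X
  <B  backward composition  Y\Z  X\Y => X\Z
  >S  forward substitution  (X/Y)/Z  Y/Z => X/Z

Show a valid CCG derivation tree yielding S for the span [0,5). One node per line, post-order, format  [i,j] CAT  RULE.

[0,5] S   >
  [0,2] S/(NP/S)   <
    [0,1] "read" : PP
    [1,2] "every" : (S/(NP/S))\PP
  [2,5] NP/S   >
    [2,4] (NP/S)/NP   <
      [2,3] "clearly" : PP
      [3,4] "quickly" : ((NP/S)/NP)\PP
    [4,5] "sent" : NP

[0,1] PP  lex  "read"
[1,2] (S/(NP/S))\PP  lex  "every"
[0,2] S/(NP/S)  <  k=1
[2,3] PP  lex  "clearly"
[3,4] ((NP/S)/NP)\PP  lex  "quickly"
[2,4] (NP/S)/NP  <  k=3
[4,5] NP  lex  "sent"
[2,5] NP/S  >  k=4
[0,5] S  >  k=2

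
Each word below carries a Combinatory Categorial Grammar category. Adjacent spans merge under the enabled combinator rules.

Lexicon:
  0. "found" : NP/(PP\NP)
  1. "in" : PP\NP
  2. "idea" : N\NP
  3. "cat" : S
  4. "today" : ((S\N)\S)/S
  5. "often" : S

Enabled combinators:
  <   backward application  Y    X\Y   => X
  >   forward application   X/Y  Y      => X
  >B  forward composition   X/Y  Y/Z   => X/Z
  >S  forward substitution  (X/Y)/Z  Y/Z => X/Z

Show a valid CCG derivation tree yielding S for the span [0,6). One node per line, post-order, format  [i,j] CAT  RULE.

[0,6] S   <
  [0,3] N   <
    [0,2] NP   >
      [0,1] "found" : NP/(PP\NP)
      [1,2] "in" : PP\NP
    [2,3] "idea" : N\NP
  [3,6] S\N   <
    [3,4] "cat" : S
    [4,6] (S\N)\S   >
      [4,5] "today" : ((S\N)\S)/S
      [5,6] "often" : S

[0,1] NP/(PP\NP)  lex  "found"
[1,2] PP\NP  lex  "in"
[0,2] NP  >  k=1
[2,3] N\NP  lex  "idea"
[0,3] N  <  k=2
[3,4] S  lex  "cat"
[4,5] ((S\N)\S)/S  lex  "today"
[5,6] S  lex  "often"
[4,6] (S\N)\S  >  k=5
[3,6] S\N  <  k=4
[0,6] S  <  k=3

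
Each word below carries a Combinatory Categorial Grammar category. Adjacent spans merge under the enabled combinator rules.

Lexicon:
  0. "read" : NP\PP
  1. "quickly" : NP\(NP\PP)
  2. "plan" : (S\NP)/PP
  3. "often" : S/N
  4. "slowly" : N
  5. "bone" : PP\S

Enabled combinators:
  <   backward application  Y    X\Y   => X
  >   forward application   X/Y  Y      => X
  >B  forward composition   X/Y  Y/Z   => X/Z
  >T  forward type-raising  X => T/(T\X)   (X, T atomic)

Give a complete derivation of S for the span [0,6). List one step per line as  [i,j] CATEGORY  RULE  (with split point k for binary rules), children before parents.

[0,6] S   <
  [0,2] NP   <
    [0,1] "read" : NP\PP
    [1,2] "quickly" : NP\(NP\PP)
  [2,6] S\NP   >
    [2,3] "plan" : (S\NP)/PP
    [3,6] PP   <
      [3,5] S   >
        [3,4] "often" : S/N
        [4,5] "slowly" : N
      [5,6] "bone" : PP\S

[0,1] NP\PP  lex  "read"
[1,2] NP\(NP\PP)  lex  "quickly"
[0,2] NP  <  k=1
[2,3] (S\NP)/PP  lex  "plan"
[3,4] S/N  lex  "often"
[4,5] N  lex  "slowly"
[3,5] S  >  k=4
[5,6] PP\S  lex  "bone"
[3,6] PP  <  k=5
[2,6] S\NP  >  k=3
[0,6] S  <  k=2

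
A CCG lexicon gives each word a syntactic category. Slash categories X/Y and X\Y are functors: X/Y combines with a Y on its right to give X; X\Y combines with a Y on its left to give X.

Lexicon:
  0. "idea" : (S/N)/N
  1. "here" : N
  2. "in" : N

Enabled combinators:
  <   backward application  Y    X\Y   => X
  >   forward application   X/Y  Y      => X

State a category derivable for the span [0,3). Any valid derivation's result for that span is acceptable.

[0,3] S   >
  [0,2] S/N   >
    [0,1] "idea" : (S/N)/N
    [1,2] "here" : N
  [2,3] "in" : N

S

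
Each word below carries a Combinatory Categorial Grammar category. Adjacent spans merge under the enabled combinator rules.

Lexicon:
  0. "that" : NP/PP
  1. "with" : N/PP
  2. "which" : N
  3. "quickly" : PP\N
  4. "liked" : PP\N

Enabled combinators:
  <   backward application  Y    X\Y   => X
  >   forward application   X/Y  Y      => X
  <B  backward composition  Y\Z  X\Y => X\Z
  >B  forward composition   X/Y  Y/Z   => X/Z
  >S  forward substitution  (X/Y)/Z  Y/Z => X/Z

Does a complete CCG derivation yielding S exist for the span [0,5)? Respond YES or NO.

NO

NP/PP N/PP N PP\N PP\N
CKY chart[0,5] = {NP}; S ∉ chart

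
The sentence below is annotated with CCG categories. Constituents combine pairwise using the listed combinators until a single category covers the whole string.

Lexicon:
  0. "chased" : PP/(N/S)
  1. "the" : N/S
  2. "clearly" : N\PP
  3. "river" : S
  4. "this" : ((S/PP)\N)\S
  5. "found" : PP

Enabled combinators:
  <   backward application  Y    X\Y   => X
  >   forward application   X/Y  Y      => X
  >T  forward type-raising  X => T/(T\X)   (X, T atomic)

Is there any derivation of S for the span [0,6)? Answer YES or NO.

YES

[0,6] S   >
  [0,5] S/PP   <
    [0,3] N   <
      [0,2] PP   >
        [0,1] "chased" : PP/(N/S)
        [1,2] "the" : N/S
      [2,3] "clearly" : N\PP
    [3,5] (S/PP)\N   <
      [3,4] "river" : S
      [4,5] "this" : ((S/PP)\N)\S
  [5,6] "found" : PP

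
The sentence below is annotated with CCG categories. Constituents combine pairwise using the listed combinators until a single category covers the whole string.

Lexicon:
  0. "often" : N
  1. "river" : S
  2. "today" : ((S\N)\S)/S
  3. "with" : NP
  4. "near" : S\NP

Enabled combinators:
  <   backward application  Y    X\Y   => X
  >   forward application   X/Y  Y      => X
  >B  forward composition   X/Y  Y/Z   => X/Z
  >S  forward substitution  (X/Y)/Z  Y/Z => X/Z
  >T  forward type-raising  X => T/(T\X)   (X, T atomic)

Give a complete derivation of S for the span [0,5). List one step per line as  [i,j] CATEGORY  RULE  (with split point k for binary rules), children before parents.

[0,5] S   <
  [0,1] "often" : N
  [1,5] S\N   <
    [1,2] "river" : S
    [2,5] (S\N)\S   >
      [2,3] "today" : ((S\N)\S)/S
      [3,5] S   <
        [3,4] "with" : NP
        [4,5] "near" : S\NP

[0,1] N  lex  "often"
[1,2] S  lex  "river"
[2,3] ((S\N)\S)/S  lex  "today"
[3,4] NP  lex  "with"
[4,5] S\NP  lex  "near"
[3,5] S  <  k=4
[2,5] (S\N)\S  >  k=3
[1,5] S\N  <  k=2
[0,5] S  <  k=1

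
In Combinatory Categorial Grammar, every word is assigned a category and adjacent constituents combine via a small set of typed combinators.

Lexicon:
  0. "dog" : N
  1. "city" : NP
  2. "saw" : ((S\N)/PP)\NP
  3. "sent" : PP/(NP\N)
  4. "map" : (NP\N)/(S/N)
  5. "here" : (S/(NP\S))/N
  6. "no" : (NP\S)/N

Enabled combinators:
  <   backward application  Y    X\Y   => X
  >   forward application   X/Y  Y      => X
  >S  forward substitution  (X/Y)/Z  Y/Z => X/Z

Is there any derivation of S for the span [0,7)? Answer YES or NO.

[0,7] S   <
  [0,1] "dog" : N
  [1,7] S\N   >
    [1,3] (S\N)/PP   <
      [1,2] "city" : NP
      [2,3] "saw" : ((S\N)/PP)\NP
    [3,7] PP   >
      [3,4] "sent" : PP/(NP\N)
      [4,7] NP\N   >
        [4,5] "map" : (NP\N)/(S/N)
        [5,7] S/N   >S
          [5,6] "here" : (S/(NP\S))/N
          [6,7] "no" : (NP\S)/N

YES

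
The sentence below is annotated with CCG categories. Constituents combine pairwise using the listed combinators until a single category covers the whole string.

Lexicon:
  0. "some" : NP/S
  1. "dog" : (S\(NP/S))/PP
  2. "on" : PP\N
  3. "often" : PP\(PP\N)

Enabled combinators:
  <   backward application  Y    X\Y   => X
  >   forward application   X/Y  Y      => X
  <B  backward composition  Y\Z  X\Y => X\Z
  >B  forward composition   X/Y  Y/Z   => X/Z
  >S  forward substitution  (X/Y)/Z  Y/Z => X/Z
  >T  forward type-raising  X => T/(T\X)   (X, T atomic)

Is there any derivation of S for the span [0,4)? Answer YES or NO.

YES

[0,4] S   <
  [0,1] "some" : NP/S
  [1,4] S\(NP/S)   >
    [1,2] "dog" : (S\(NP/S))/PP
    [2,4] PP   <
      [2,3] "on" : PP\N
      [3,4] "often" : PP\(PP\N)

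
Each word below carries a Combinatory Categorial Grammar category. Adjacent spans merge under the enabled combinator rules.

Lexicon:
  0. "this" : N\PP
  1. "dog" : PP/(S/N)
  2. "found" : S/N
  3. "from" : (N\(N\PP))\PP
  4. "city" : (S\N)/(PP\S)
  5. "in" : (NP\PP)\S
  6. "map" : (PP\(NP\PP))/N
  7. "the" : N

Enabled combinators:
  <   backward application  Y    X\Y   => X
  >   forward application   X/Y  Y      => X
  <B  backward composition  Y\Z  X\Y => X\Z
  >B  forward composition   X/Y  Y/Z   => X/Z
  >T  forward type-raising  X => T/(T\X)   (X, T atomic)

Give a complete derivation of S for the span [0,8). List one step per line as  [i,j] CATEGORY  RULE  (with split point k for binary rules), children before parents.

[0,8] S   <
  [0,4] N   <
    [0,1] "this" : N\PP
    [1,4] N\(N\PP)   <
      [1,3] PP   >
        [1,2] "dog" : PP/(S/N)
        [2,3] "found" : S/N
      [3,4] "from" : (N\(N\PP))\PP
  [4,8] S\N   >
    [4,5] "city" : (S\N)/(PP\S)
    [5,8] PP\S   <B
      [5,6] "in" : (NP\PP)\S
      [6,8] PP\(NP\PP)   >
        [6,7] "map" : (PP\(NP\PP))/N
        [7,8] "the" : N

[0,1] N\PP  lex  "this"
[1,2] PP/(S/N)  lex  "dog"
[2,3] S/N  lex  "found"
[1,3] PP  >  k=2
[3,4] (N\(N\PP))\PP  lex  "from"
[1,4] N\(N\PP)  <  k=3
[0,4] N  <  k=1
[4,5] (S\N)/(PP\S)  lex  "city"
[5,6] (NP\PP)\S  lex  "in"
[6,7] (PP\(NP\PP))/N  lex  "map"
[7,8] N  lex  "the"
[6,8] PP\(NP\PP)  >  k=7
[5,8] PP\S  <B  k=6
[4,8] S\N  >  k=5
[0,8] S  <  k=4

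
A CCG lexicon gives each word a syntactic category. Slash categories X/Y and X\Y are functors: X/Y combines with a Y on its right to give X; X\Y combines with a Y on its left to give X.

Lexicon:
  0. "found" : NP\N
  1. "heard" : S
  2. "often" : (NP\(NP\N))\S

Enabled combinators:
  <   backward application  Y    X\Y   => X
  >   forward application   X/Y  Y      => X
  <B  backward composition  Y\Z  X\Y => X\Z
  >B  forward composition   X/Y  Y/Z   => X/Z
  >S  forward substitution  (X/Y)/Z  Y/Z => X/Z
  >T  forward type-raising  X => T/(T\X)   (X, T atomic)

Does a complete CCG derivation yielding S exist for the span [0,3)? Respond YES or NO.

NO

NP\N S (NP\(NP\N))\S
CKY chart[0,3] = {N/(N\NP), NP, NP/(NP\NP), PP/(PP\NP), S/(S\NP)}; S ∉ chart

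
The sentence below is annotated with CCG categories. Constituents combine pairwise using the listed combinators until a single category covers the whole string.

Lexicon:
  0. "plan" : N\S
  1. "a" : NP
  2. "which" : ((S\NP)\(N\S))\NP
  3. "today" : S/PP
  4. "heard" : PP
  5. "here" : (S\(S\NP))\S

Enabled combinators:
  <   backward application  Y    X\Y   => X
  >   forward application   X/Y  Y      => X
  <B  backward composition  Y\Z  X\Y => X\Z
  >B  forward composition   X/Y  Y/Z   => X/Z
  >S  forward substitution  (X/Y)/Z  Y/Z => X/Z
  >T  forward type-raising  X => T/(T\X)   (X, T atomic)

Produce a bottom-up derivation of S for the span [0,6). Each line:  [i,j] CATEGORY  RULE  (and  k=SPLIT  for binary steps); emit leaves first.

[0,1] N\S  lex  "plan"
[1,2] NP  lex  "a"
[2,3] ((S\NP)\(N\S))\NP  lex  "which"
[1,3] (S\NP)\(N\S)  <  k=2
[0,3] S\NP  <  k=1
[3,4] S/PP  lex  "today"
[4,5] PP  lex  "heard"
[3,5] S  >  k=4
[5,6] (S\(S\NP))\S  lex  "here"
[3,6] S\(S\NP)  <  k=5
[0,6] S  <  k=3

[0,6] S   <
  [0,3] S\NP   <
    [0,1] "plan" : N\S
    [1,3] (S\NP)\(N\S)   <
      [1,2] "a" : NP
      [2,3] "which" : ((S\NP)\(N\S))\NP
  [3,6] S\(S\NP)   <
    [3,5] S   >
      [3,4] "today" : S/PP
      [4,5] "heard" : PP
    [5,6] "here" : (S\(S\NP))\S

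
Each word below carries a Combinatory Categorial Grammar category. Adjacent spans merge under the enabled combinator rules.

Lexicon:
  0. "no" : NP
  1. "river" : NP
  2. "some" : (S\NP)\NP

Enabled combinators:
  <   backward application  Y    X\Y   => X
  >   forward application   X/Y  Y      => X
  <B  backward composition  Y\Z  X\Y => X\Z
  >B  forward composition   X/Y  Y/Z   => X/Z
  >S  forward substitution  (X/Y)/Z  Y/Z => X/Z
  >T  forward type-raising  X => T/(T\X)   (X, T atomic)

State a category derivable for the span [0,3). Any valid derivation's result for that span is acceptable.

S

[0,3] S   >
  [0,1] S/(S\NP)   >T
    [0,1] "no" : NP
  [1,3] S\NP   <
    [1,2] "river" : NP
    [2,3] "some" : (S\NP)\NP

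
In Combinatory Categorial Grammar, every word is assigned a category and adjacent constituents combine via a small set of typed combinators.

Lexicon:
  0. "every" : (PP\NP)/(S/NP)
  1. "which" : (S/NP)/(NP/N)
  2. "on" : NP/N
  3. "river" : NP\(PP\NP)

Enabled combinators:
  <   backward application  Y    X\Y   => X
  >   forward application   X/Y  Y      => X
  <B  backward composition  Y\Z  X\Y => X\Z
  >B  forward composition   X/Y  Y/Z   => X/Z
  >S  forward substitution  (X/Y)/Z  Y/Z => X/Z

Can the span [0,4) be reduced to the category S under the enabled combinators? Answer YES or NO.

(PP\NP)/(S/NP) (S/NP)/(NP/N) NP/N NP\(PP\NP)
CKY chart[0,4] = {NP}; S ∉ chart

NO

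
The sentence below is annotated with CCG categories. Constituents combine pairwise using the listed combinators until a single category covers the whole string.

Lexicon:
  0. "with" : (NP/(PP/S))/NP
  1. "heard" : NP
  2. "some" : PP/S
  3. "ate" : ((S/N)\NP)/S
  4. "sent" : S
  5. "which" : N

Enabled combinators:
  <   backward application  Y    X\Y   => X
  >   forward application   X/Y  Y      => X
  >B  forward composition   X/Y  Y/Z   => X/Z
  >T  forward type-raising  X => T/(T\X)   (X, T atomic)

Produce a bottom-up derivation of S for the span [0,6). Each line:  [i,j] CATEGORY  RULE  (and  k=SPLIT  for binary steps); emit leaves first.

[0,1] (NP/(PP/S))/NP  lex  "with"
[1,2] NP  lex  "heard"
[0,2] NP/(PP/S)  >  k=1
[2,3] PP/S  lex  "some"
[0,3] NP  >  k=2
[3,4] ((S/N)\NP)/S  lex  "ate"
[4,5] S  lex  "sent"
[3,5] (S/N)\NP  >  k=4
[0,5] S/N  <  k=3
[5,6] N  lex  "which"
[0,6] S  >  k=5

[0,6] S   >
  [0,5] S/N   <
    [0,3] NP   >
      [0,2] NP/(PP/S)   >
        [0,1] "with" : (NP/(PP/S))/NP
        [1,2] "heard" : NP
      [2,3] "some" : PP/S
    [3,5] (S/N)\NP   >
      [3,4] "ate" : ((S/N)\NP)/S
      [4,5] "sent" : S
  [5,6] "which" : N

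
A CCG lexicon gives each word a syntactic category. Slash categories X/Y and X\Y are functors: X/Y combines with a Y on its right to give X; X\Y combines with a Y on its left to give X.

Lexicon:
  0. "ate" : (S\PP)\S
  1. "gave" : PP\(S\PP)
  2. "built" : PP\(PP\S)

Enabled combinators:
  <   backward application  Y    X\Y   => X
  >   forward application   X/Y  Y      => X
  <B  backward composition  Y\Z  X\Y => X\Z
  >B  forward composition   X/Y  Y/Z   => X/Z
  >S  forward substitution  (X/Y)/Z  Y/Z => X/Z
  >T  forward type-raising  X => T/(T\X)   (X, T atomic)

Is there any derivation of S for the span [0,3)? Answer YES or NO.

(S\PP)\S PP\(S\PP) PP\(PP\S)
CKY chart[0,3] = {N/(N\PP), NP/(NP\PP), PP, PP/(PP\PP), S/(S\PP)}; S ∉ chart

NO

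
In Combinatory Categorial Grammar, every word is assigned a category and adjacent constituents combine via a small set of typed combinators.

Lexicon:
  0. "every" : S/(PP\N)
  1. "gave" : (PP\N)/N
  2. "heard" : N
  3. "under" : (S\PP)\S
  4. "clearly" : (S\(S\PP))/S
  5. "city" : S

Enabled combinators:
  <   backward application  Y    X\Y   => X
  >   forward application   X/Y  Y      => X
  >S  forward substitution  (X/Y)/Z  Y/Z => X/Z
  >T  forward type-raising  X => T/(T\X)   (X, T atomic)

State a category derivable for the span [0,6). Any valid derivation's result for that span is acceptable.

[0,6] S   <
  [0,4] S\PP   <
    [0,3] S   >
      [0,1] "every" : S/(PP\N)
      [1,3] PP\N   >
        [1,2] "gave" : (PP\N)/N
        [2,3] "heard" : N
    [3,4] "under" : (S\PP)\S
  [4,6] S\(S\PP)   >
    [4,5] "clearly" : (S\(S\PP))/S
    [5,6] "city" : S

S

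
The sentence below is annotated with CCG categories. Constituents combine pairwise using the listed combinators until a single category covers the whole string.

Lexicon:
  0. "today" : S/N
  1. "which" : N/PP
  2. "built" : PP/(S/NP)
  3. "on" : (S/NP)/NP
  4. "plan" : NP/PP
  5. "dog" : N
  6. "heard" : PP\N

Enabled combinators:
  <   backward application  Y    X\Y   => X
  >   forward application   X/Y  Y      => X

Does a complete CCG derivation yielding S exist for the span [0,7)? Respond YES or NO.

[0,7] S   >
  [0,1] "today" : S/N
  [1,7] N   >
    [1,2] "which" : N/PP
    [2,7] PP   >
      [2,3] "built" : PP/(S/NP)
      [3,7] S/NP   >
        [3,4] "on" : (S/NP)/NP
        [4,7] NP   >
          [4,5] "plan" : NP/PP
          [5,7] PP   <
            [5,6] "dog" : N
            [6,7] "heard" : PP\N

YES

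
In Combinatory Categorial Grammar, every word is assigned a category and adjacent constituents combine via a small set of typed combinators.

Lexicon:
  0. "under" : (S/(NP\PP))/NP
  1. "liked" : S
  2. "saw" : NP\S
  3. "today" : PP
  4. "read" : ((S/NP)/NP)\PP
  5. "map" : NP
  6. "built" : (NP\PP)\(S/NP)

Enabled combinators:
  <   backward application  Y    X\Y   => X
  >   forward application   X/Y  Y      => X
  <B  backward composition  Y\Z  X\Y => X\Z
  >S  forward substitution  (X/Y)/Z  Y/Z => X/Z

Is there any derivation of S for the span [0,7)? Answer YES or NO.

[0,7] S   >
  [0,3] S/(NP\PP)   >
    [0,1] "under" : (S/(NP\PP))/NP
    [1,3] NP   <
      [1,2] "liked" : S
      [2,3] "saw" : NP\S
  [3,7] NP\PP   <
    [3,6] S/NP   >
      [3,5] (S/NP)/NP   <
        [3,4] "today" : PP
        [4,5] "read" : ((S/NP)/NP)\PP
      [5,6] "map" : NP
    [6,7] "built" : (NP\PP)\(S/NP)

YES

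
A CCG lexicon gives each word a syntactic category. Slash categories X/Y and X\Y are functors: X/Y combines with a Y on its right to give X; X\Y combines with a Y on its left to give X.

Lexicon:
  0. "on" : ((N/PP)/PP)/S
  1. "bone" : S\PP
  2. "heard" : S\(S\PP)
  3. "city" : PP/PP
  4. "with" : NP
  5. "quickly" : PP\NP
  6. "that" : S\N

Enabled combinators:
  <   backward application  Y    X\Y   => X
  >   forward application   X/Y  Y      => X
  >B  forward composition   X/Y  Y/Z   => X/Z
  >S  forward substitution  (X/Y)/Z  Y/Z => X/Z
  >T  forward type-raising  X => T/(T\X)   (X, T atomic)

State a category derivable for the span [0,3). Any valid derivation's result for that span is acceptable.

(N/PP)/PP

[0,7] S   <
  [0,6] N   >
    [0,4] N/PP   >S
      [0,3] (N/PP)/PP   >
        [0,1] "on" : ((N/PP)/PP)/S
        [1,3] S   <
          [1,2] "bone" : S\PP
          [2,3] "heard" : S\(S\PP)
      [3,4] "city" : PP/PP
    [4,6] PP   <
      [4,5] "with" : NP
      [5,6] "quickly" : PP\NP
  [6,7] "that" : S\N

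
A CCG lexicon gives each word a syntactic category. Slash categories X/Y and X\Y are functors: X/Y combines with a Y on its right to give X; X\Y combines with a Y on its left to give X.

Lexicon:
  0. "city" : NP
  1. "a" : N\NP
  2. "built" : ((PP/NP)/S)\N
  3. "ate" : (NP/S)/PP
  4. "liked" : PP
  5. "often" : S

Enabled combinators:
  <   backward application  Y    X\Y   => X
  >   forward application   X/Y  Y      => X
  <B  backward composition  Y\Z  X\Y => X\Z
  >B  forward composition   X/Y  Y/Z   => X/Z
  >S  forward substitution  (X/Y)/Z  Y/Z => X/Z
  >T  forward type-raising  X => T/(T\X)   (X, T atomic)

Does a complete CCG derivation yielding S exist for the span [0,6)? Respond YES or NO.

NO

NP N\NP ((PP/NP)/S)\N (NP/S)/PP PP S
CKY chart[0,6] = {(PP/NP)/(S\NP), N/(N\PP), NP/(NP\PP), PP, PP/(PP\PP), PP/(S\S), S/(S\PP)}; S ∉ chart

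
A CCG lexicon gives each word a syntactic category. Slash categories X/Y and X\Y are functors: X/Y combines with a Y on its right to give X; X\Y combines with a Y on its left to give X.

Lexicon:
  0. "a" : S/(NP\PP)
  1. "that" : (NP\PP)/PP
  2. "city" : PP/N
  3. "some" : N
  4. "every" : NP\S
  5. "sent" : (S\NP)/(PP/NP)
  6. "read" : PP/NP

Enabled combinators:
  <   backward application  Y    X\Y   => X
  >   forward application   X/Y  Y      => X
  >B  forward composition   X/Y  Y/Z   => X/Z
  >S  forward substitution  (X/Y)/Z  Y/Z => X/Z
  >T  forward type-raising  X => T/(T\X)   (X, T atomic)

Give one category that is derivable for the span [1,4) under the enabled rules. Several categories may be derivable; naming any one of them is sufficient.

NP\PP

[0,7] S   <
  [0,5] NP   <
    [0,4] S   >
      [0,1] "a" : S/(NP\PP)
      [1,4] NP\PP   >
        [1,2] "that" : (NP\PP)/PP
        [2,4] PP   >
          [2,3] "city" : PP/N
          [3,4] "some" : N
    [4,5] "every" : NP\S
  [5,7] S\NP   >
    [5,6] "sent" : (S\NP)/(PP/NP)
    [6,7] "read" : PP/NP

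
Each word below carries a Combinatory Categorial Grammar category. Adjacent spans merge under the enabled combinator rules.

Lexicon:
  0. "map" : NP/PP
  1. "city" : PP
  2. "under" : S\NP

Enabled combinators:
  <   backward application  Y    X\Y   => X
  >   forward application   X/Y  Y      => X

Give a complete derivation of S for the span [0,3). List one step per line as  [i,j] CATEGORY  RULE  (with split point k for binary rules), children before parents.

[0,1] NP/PP  lex  "map"
[1,2] PP  lex  "city"
[0,2] NP  >  k=1
[2,3] S\NP  lex  "under"
[0,3] S  <  k=2

[0,3] S   <
  [0,2] NP   >
    [0,1] "map" : NP/PP
    [1,2] "city" : PP
  [2,3] "under" : S\NP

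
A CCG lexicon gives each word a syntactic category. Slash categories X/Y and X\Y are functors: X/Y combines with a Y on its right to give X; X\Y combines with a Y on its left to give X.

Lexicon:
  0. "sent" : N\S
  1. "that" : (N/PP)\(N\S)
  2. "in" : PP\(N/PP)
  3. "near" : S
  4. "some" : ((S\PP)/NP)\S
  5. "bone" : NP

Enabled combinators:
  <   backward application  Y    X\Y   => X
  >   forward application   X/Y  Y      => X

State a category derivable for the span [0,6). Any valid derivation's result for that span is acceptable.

S

[0,6] S   <
  [0,3] PP   <
    [0,2] N/PP   <
      [0,1] "sent" : N\S
      [1,2] "that" : (N/PP)\(N\S)
    [2,3] "in" : PP\(N/PP)
  [3,6] S\PP   >
    [3,5] (S\PP)/NP   <
      [3,4] "near" : S
      [4,5] "some" : ((S\PP)/NP)\S
    [5,6] "bone" : NP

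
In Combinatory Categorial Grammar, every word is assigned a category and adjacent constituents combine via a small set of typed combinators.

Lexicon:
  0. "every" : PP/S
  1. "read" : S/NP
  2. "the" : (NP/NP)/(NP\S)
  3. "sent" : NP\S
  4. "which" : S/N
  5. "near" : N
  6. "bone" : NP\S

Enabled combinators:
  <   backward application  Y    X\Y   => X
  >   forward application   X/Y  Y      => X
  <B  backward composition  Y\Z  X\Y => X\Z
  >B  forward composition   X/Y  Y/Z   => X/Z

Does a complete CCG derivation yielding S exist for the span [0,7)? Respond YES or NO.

PP/S S/NP (NP/NP)/(NP\S) NP\S S/N N NP\S
CKY chart[0,7] = {PP}; S ∉ chart

NO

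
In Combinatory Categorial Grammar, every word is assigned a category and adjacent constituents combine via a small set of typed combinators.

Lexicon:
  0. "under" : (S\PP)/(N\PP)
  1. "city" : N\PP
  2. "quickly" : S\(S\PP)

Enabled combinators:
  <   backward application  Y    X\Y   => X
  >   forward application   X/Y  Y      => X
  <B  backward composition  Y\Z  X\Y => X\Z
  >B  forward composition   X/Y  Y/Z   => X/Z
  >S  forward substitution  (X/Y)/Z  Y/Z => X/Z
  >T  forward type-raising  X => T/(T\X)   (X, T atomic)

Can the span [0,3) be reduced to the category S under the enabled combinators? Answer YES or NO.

[0,3] S   <
  [0,2] S\PP   >
    [0,1] "under" : (S\PP)/(N\PP)
    [1,2] "city" : N\PP
  [2,3] "quickly" : S\(S\PP)

YES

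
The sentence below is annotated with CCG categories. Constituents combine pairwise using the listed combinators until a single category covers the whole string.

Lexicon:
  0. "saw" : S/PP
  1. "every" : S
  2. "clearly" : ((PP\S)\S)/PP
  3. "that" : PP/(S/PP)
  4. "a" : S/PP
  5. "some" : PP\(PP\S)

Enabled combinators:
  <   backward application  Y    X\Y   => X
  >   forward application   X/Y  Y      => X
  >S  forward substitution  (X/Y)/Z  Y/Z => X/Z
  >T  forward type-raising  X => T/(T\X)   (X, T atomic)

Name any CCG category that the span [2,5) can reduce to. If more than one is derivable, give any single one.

[0,6] S   >
  [0,1] "saw" : S/PP
  [1,6] PP   <
    [1,5] PP\S   <
      [1,2] "every" : S
      [2,5] (PP\S)\S   >
        [2,3] "clearly" : ((PP\S)\S)/PP
        [3,5] PP   >
          [3,4] "that" : PP/(S/PP)
          [4,5] "a" : S/PP
    [5,6] "some" : PP\(PP\S)

(PP\S)\S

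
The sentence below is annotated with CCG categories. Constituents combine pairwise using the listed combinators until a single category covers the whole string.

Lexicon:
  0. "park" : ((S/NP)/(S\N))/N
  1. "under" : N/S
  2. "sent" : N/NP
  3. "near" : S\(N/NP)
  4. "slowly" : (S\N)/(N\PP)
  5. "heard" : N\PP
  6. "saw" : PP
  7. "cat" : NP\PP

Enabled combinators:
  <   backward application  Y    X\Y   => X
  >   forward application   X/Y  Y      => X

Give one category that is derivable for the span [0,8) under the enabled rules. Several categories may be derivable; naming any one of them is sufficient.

S

[0,8] S   >
  [0,6] S/NP   >
    [0,4] (S/NP)/(S\N)   >
      [0,1] "park" : ((S/NP)/(S\N))/N
      [1,4] N   >
        [1,2] "under" : N/S
        [2,4] S   <
          [2,3] "sent" : N/NP
          [3,4] "near" : S\(N/NP)
    [4,6] S\N   >
      [4,5] "slowly" : (S\N)/(N\PP)
      [5,6] "heard" : N\PP
  [6,8] NP   <
    [6,7] "saw" : PP
    [7,8] "cat" : NP\PP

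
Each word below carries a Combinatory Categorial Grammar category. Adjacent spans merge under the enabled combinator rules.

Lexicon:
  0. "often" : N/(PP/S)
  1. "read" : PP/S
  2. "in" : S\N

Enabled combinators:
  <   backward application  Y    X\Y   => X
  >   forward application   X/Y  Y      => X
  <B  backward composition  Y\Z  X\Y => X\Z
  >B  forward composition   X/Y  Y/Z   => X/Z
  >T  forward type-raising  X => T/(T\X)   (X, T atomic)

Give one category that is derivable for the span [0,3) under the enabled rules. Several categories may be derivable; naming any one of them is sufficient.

[0,3] S   <
  [0,2] N   >
    [0,1] "often" : N/(PP/S)
    [1,2] "read" : PP/S
  [2,3] "in" : S\N

S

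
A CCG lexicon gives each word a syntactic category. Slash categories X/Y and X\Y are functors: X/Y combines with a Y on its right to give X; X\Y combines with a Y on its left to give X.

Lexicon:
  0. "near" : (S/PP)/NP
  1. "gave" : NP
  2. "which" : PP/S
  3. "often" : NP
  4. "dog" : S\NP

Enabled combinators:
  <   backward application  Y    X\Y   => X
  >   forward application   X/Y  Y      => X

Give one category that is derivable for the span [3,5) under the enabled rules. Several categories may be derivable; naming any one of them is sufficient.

S

[0,5] S   >
  [0,2] S/PP   >
    [0,1] "near" : (S/PP)/NP
    [1,2] "gave" : NP
  [2,5] PP   >
    [2,3] "which" : PP/S
    [3,5] S   <
      [3,4] "often" : NP
      [4,5] "dog" : S\NP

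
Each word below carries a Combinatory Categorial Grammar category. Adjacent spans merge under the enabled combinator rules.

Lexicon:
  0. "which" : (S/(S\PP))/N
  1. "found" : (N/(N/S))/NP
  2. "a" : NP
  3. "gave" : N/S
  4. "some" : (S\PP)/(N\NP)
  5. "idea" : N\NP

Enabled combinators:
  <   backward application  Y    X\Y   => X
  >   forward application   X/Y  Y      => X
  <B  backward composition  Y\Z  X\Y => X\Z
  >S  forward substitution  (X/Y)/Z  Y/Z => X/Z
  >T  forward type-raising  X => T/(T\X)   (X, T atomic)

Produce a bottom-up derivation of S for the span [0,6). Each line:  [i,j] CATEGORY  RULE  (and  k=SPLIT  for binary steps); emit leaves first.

[0,6] S   >
  [0,4] S/(S\PP)   >
    [0,1] "which" : (S/(S\PP))/N
    [1,4] N   >
      [1,3] N/(N/S)   >
        [1,2] "found" : (N/(N/S))/NP
        [2,3] "a" : NP
      [3,4] "gave" : N/S
  [4,6] S\PP   >
    [4,5] "some" : (S\PP)/(N\NP)
    [5,6] "idea" : N\NP

[0,1] (S/(S\PP))/N  lex  "which"
[1,2] (N/(N/S))/NP  lex  "found"
[2,3] NP  lex  "a"
[1,3] N/(N/S)  >  k=2
[3,4] N/S  lex  "gave"
[1,4] N  >  k=3
[0,4] S/(S\PP)  >  k=1
[4,5] (S\PP)/(N\NP)  lex  "some"
[5,6] N\NP  lex  "idea"
[4,6] S\PP  >  k=5
[0,6] S  >  k=4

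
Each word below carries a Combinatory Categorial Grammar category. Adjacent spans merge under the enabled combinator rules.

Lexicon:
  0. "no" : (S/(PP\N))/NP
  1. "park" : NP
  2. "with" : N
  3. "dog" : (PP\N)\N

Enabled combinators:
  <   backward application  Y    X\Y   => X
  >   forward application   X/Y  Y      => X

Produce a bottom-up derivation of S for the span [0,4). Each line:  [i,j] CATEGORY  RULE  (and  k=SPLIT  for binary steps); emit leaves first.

[0,4] S   >
  [0,2] S/(PP\N)   >
    [0,1] "no" : (S/(PP\N))/NP
    [1,2] "park" : NP
  [2,4] PP\N   <
    [2,3] "with" : N
    [3,4] "dog" : (PP\N)\N

[0,1] (S/(PP\N))/NP  lex  "no"
[1,2] NP  lex  "park"
[0,2] S/(PP\N)  >  k=1
[2,3] N  lex  "with"
[3,4] (PP\N)\N  lex  "dog"
[2,4] PP\N  <  k=3
[0,4] S  >  k=2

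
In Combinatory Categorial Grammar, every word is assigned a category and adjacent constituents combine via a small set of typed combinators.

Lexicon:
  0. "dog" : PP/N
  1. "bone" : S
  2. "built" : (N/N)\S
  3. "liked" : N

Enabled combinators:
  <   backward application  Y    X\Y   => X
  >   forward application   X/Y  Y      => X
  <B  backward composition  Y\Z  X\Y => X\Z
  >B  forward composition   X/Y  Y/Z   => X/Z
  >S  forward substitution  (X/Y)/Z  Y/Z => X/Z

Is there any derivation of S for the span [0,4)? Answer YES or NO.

NO

PP/N S (N/N)\S N
CKY chart[0,4] = {PP}; S ∉ chart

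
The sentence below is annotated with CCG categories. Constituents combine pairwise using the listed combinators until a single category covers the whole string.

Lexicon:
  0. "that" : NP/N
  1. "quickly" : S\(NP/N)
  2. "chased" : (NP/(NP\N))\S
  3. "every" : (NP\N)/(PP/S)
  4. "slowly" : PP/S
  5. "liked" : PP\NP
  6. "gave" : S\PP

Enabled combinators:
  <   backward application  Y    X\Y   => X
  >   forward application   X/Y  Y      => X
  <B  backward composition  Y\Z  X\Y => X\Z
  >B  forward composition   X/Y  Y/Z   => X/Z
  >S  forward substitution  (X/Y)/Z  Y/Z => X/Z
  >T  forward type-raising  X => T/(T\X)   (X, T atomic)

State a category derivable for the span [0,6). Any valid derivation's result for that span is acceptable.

[0,7] S   <
  [0,6] PP   <
    [0,5] NP   >
      [0,3] NP/(NP\N)   <
        [0,2] S   <
          [0,1] "that" : NP/N
          [1,2] "quickly" : S\(NP/N)
        [2,3] "chased" : (NP/(NP\N))\S
      [3,5] NP\N   >
        [3,4] "every" : (NP\N)/(PP/S)
        [4,5] "slowly" : PP/S
    [5,6] "liked" : PP\NP
  [6,7] "gave" : S\PP

PP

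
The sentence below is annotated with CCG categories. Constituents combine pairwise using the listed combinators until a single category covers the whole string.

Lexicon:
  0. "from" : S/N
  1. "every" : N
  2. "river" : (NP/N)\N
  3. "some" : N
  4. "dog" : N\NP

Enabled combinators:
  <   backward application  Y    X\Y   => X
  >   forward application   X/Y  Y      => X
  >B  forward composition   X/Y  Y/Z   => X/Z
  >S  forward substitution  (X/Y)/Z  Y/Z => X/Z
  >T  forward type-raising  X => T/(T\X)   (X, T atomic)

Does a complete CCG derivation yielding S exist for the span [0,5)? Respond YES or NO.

[0,5] S   >
  [0,1] "from" : S/N
  [1,5] N   <
    [1,4] NP   >
      [1,3] NP/N   <
        [1,2] "every" : N
        [2,3] "river" : (NP/N)\N
      [3,4] "some" : N
    [4,5] "dog" : N\NP

YES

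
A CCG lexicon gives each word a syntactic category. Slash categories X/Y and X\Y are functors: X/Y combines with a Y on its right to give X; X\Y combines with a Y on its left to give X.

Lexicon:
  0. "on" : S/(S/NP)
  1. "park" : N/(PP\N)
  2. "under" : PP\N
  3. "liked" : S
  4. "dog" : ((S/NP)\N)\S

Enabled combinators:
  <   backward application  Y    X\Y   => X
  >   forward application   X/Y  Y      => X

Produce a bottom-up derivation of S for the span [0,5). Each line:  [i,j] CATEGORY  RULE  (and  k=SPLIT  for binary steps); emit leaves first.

[0,1] S/(S/NP)  lex  "on"
[1,2] N/(PP\N)  lex  "park"
[2,3] PP\N  lex  "under"
[1,3] N  >  k=2
[3,4] S  lex  "liked"
[4,5] ((S/NP)\N)\S  lex  "dog"
[3,5] (S/NP)\N  <  k=4
[1,5] S/NP  <  k=3
[0,5] S  >  k=1

[0,5] S   >
  [0,1] "on" : S/(S/NP)
  [1,5] S/NP   <
    [1,3] N   >
      [1,2] "park" : N/(PP\N)
      [2,3] "under" : PP\N
    [3,5] (S/NP)\N   <
      [3,4] "liked" : S
      [4,5] "dog" : ((S/NP)\N)\S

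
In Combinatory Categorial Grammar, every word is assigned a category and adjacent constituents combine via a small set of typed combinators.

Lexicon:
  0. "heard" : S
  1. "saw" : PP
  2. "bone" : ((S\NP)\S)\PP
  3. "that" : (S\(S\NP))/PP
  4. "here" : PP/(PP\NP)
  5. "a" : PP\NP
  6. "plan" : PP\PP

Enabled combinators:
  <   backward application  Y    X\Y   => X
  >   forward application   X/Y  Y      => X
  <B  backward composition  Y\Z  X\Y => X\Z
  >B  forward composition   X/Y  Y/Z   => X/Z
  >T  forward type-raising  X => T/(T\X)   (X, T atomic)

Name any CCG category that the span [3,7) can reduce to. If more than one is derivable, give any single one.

[0,7] S   <
  [0,3] S\NP   <
    [0,1] "heard" : S
    [1,3] (S\NP)\S   <
      [1,2] "saw" : PP
      [2,3] "bone" : ((S\NP)\S)\PP
  [3,7] S\(S\NP)   >
    [3,4] "that" : (S\(S\NP))/PP
    [4,7] PP   >
      [4,5] "here" : PP/(PP\NP)
      [5,7] PP\NP   <B
        [5,6] "a" : PP\NP
        [6,7] "plan" : PP\PP

S\(S\NP)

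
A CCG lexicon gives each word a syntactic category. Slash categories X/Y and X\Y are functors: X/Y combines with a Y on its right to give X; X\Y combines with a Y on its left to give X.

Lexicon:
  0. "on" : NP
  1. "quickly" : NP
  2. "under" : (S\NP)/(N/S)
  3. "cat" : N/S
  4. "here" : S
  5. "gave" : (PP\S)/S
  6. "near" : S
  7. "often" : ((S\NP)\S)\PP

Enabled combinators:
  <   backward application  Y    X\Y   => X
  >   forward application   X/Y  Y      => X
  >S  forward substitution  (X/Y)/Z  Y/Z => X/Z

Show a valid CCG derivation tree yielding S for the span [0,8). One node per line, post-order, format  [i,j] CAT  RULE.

[0,1] NP  lex  "on"
[1,2] NP  lex  "quickly"
[2,3] (S\NP)/(N/S)  lex  "under"
[3,4] N/S  lex  "cat"
[2,4] S\NP  >  k=3
[1,4] S  <  k=2
[4,5] S  lex  "here"
[5,6] (PP\S)/S  lex  "gave"
[6,7] S  lex  "near"
[5,7] PP\S  >  k=6
[4,7] PP  <  k=5
[7,8] ((S\NP)\S)\PP  lex  "often"
[4,8] (S\NP)\S  <  k=7
[1,8] S\NP  <  k=4
[0,8] S  <  k=1

[0,8] S   <
  [0,1] "on" : NP
  [1,8] S\NP   <
    [1,4] S   <
      [1,2] "quickly" : NP
      [2,4] S\NP   >
        [2,3] "under" : (S\NP)/(N/S)
        [3,4] "cat" : N/S
    [4,8] (S\NP)\S   <
      [4,7] PP   <
        [4,5] "here" : S
        [5,7] PP\S   >
          [5,6] "gave" : (PP\S)/S
          [6,7] "near" : S
      [7,8] "often" : ((S\NP)\S)\PP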